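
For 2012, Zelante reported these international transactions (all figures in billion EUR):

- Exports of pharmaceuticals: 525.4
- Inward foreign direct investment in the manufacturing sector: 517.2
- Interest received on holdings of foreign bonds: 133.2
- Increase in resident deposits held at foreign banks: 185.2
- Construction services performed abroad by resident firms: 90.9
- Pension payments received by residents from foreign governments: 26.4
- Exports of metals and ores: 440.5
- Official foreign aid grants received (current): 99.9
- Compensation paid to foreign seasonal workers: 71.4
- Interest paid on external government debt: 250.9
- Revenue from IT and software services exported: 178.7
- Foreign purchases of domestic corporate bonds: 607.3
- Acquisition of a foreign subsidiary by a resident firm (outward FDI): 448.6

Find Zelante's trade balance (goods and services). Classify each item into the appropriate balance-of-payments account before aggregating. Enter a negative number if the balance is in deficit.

1235.5

Goods: 525.4 + 440.5 = 965.9
Services: 90.9 + 178.7 = 269.6
Trade balance = 965.9 + 269.6 = 1235.5
(Excluded from the trade balance — financial account: inward foreign direct investment in the manufacturing sector 517.2, increase in resident deposits held at foreign banks 185.2, foreign purchases of domestic corporate bonds 607.3, acquisition of a foreign subsidiary by a resident firm (outward FDI) 448.6; primary income: interest received on holdings of foreign bonds 133.2, compensation paid to foreign seasonal workers 71.4, interest paid on external government debt 250.9; secondary income: pension payments received by residents from foreign governments 26.4, official foreign aid grants received (current) 99.9.)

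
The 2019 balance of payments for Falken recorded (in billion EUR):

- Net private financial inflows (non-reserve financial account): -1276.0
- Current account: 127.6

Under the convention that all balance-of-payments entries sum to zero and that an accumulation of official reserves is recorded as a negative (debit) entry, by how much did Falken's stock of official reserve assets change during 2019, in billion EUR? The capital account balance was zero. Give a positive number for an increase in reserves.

-1148.4

Official reserve transactions balance = -(127.6 + (-1276.0)) = 1148.4
An accumulation of reserves is recorded as a debit (negative entry), so the change in the stock of reserves is the negative of that balance.
Change in official reserves = -(1148.4) = -1148.4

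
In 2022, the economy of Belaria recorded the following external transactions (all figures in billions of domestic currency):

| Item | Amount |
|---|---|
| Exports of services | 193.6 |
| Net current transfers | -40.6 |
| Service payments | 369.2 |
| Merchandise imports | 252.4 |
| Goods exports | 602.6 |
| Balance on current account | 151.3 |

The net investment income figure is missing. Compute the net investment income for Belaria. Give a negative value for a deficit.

Current account = goods balance + services balance + net primary income + net secondary income
Sum of the known components = 134.0
Net investment income = CA - (known components) = 151.3 - 134.0 = 17.3

17.3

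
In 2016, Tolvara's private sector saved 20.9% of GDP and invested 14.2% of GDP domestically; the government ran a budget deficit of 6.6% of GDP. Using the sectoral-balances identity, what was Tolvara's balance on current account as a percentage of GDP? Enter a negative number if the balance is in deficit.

0.1

By the sectoral-balances identity, CA = (S_private - I) + (T - G).
Private balance = 20.9 - 14.2 = 6.7
Government balance (T - G) = -6.6
CA = 6.7 + (-6.6) = 0.1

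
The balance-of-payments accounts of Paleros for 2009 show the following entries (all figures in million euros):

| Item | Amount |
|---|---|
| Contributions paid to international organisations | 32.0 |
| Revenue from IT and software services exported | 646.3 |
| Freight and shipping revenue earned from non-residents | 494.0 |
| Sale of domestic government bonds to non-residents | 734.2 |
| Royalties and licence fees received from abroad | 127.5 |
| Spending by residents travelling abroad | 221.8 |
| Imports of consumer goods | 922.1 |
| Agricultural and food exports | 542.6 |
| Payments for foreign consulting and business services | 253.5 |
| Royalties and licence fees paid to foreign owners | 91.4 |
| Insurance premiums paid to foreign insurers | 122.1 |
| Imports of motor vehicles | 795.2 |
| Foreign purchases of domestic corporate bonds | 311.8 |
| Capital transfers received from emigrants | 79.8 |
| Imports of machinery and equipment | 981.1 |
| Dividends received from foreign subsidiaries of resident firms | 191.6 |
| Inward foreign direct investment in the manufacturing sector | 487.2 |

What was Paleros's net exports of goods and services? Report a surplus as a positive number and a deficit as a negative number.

-1576.8

Goods: 542.6 - 922.1 - 795.2 - 981.1 = -2155.8
Services: -221.8 - 253.5 - 122.1 + 494.0 + 646.3 + 127.5 - 91.4 = 579.0
Trade balance = -2155.8 + 579.0 = -1576.8
(Excluded from the trade balance — secondary income: contributions paid to international organisations 32.0; financial account: sale of domestic government bonds to non-residents 734.2, foreign purchases of domestic corporate bonds 311.8, inward foreign direct investment in the manufacturing sector 487.2; capital account: capital transfers received from emigrants 79.8; primary income: dividends received from foreign subsidiaries of resident firms 191.6.)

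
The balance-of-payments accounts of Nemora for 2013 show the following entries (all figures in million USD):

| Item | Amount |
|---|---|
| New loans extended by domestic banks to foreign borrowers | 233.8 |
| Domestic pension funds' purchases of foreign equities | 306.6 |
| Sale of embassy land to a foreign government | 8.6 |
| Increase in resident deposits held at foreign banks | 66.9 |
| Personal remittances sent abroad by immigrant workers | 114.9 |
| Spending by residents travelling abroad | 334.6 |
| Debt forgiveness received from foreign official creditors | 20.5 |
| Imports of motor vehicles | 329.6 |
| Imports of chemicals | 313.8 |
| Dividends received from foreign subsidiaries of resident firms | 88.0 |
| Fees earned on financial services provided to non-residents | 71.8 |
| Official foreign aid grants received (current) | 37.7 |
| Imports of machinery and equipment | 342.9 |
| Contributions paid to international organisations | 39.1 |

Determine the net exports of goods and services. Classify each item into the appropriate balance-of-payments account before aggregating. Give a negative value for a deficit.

Goods: -329.6 - 313.8 - 342.9 = -986.3
Services: 71.8 - 334.6 = -262.8
Trade balance = -986.3 + (-262.8) = -1249.1
(Excluded from the trade balance — financial account: new loans extended by domestic banks to foreign borrowers 233.8, domestic pension funds' purchases of foreign equities 306.6, increase in resident deposits held at foreign banks 66.9; capital account: sale of embassy land to a foreign government 8.6, debt forgiveness received from foreign official creditors 20.5; secondary income: personal remittances sent abroad by immigrant workers 114.9, official foreign aid grants received (current) 37.7, contributions paid to international organisations 39.1; primary income: dividends received from foreign subsidiaries of resident firms 88.0.)

-1249.1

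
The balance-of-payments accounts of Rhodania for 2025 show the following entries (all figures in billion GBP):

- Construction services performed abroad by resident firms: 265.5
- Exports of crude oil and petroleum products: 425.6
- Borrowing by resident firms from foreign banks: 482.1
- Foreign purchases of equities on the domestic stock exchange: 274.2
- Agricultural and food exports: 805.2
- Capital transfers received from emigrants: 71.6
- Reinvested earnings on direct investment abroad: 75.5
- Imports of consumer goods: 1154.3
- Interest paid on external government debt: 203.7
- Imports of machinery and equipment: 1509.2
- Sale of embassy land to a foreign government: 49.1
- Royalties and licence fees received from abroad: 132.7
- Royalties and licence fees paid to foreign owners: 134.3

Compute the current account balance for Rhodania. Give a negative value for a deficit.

Goods: 425.6 + 805.2 - 1509.2 - 1154.3 = -1432.7
Services: 132.7 - 134.3 + 265.5 = 263.9
Primary income: 75.5 - 203.7 = -128.2
Current account = (-1432.7) + 263.9 + (-128.2) = -1297.0
(Excluded from the current account — financial account: borrowing by resident firms from foreign banks 482.1, foreign purchases of equities on the domestic stock exchange 274.2; capital account: capital transfers received from emigrants 71.6, sale of embassy land to a foreign government 49.1.)

-1297.0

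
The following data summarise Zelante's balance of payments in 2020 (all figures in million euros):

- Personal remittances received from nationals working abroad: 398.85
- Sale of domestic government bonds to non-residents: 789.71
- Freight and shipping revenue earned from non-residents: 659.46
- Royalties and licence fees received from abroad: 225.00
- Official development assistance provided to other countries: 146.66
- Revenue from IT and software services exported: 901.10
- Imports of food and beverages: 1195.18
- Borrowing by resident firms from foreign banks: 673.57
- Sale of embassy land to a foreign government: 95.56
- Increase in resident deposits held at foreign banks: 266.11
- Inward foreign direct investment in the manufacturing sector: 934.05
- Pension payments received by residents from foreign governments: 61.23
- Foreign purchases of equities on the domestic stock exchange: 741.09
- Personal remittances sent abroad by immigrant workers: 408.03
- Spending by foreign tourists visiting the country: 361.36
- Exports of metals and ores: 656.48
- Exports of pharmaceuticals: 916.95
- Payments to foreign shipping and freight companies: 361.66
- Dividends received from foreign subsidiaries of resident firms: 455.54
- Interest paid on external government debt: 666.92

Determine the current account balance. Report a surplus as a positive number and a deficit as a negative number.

Goods: 916.95 - 1195.18 + 656.48 = 378.25
Services: -361.66 + 901.10 + 659.46 + 361.36 + 225.00 = 1785.26
Primary income: 455.54 - 666.92 = -211.38
Secondary income: -408.03 + 61.23 + 398.85 - 146.66 = -94.61
Current account = 378.25 + 1785.26 + (-211.38) + (-94.61) = 1857.52
(Excluded from the current account — financial account: sale of domestic government bonds to non-residents 789.71, borrowing by resident firms from foreign banks 673.57, increase in resident deposits held at foreign banks 266.11, inward foreign direct investment in the manufacturing sector 934.05, foreign purchases of equities on the domestic stock exchange 741.09; capital account: sale of embassy land to a foreign government 95.56.)

1857.52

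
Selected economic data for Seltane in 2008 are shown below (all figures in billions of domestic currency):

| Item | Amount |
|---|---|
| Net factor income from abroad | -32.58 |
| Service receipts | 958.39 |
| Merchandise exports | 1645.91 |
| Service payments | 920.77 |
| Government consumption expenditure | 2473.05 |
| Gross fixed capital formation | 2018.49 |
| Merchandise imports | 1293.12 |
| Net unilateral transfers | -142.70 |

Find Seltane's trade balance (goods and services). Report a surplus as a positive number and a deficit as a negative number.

Goods balance = 1645.91 - 1293.12 = 352.79
Services balance = 958.39 - 920.77 = 37.62
Trade balance (goods + services) = 352.79 + 37.62 = 390.41

390.41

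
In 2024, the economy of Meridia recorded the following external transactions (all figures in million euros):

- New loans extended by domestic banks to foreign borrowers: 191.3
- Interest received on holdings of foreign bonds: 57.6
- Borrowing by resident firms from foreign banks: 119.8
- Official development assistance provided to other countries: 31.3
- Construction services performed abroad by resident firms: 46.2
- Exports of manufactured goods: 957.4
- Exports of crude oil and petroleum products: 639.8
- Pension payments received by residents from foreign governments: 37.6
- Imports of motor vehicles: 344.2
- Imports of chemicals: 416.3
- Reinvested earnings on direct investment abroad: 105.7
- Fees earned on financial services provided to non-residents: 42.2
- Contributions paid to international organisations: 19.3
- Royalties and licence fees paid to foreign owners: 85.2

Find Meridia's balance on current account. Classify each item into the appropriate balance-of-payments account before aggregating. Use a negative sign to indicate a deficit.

990.2

Goods: 639.8 + 957.4 - 416.3 - 344.2 = 836.7
Services: 46.2 + 42.2 - 85.2 = 3.2
Primary income: 105.7 + 57.6 = 163.3
Secondary income: -31.3 - 19.3 + 37.6 = -13.0
Current account = 836.7 + 3.2 + 163.3 + (-13.0) = 990.2
(Excluded from the current account — financial account: new loans extended by domestic banks to foreign borrowers 191.3, borrowing by resident firms from foreign banks 119.8.)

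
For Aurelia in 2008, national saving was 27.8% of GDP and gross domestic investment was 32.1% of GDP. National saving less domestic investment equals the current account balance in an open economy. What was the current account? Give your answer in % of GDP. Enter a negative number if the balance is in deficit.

-4.3

S - I = CA (net lending to the rest of the world).
CA = S - I = 27.8 - 32.1 = -4.3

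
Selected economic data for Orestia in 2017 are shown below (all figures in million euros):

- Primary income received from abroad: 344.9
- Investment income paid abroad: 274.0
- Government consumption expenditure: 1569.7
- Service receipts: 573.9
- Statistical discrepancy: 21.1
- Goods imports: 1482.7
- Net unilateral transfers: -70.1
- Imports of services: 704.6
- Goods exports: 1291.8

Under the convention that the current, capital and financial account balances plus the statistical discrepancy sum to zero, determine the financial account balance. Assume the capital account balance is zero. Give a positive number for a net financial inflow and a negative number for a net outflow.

Goods balance = 1291.8 - 1482.7 = -190.9
Services balance = 573.9 - 704.6 = -130.7
Trade balance (goods + services) = -190.9 + (-130.7) = -321.6
Net primary income = 344.9 - 274.0 = 70.9
Net secondary income = -70.1
Current account = -321.6 + 70.9 + (-70.1) = -320.8
Financial account = -(-320.8 + 21.1) = 299.7

299.7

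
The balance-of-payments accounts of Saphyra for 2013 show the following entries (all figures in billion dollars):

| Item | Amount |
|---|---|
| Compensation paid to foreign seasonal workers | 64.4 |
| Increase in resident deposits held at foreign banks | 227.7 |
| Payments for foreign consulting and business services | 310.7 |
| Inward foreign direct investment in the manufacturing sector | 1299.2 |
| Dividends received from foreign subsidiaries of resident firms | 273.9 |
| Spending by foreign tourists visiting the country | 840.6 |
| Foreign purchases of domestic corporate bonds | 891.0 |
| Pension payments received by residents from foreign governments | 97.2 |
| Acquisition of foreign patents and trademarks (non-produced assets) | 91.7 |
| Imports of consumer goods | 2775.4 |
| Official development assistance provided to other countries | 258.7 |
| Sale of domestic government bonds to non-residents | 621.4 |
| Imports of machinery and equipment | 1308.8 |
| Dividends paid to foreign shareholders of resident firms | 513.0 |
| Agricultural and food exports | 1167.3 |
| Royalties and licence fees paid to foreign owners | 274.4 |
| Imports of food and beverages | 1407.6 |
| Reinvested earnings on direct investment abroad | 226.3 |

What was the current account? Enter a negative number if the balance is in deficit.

-4307.7

Goods: -1308.8 + 1167.3 - 2775.4 - 1407.6 = -4324.5
Services: -274.4 + 840.6 - 310.7 = 255.5
Primary income: 273.9 + 226.3 - 513.0 - 64.4 = -77.2
Secondary income: -258.7 + 97.2 = -161.5
Current account = (-4324.5) + 255.5 + (-77.2) + (-161.5) = -4307.7
(Excluded from the current account — financial account: increase in resident deposits held at foreign banks 227.7, inward foreign direct investment in the manufacturing sector 1299.2, foreign purchases of domestic corporate bonds 891.0, sale of domestic government bonds to non-residents 621.4; capital account: acquisition of foreign patents and trademarks (non-produced assets) 91.7.)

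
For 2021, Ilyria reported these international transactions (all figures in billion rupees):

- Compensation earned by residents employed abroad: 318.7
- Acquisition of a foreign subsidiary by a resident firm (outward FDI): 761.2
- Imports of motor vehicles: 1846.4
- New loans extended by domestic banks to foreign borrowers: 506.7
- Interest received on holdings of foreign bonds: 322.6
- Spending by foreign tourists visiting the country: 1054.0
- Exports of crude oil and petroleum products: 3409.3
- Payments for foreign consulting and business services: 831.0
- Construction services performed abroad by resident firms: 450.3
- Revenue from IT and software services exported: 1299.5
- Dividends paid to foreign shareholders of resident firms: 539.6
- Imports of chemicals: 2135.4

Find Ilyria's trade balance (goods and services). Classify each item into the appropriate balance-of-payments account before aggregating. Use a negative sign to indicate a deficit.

1400.3

Goods: -1846.4 - 2135.4 + 3409.3 = -572.5
Services: 1054.0 + 450.3 - 831.0 + 1299.5 = 1972.8
Trade balance = -572.5 + 1972.8 = 1400.3
(Excluded from the trade balance — primary income: compensation earned by residents employed abroad 318.7, interest received on holdings of foreign bonds 322.6, dividends paid to foreign shareholders of resident firms 539.6; financial account: acquisition of a foreign subsidiary by a resident firm (outward FDI) 761.2, new loans extended by domestic banks to foreign borrowers 506.7.)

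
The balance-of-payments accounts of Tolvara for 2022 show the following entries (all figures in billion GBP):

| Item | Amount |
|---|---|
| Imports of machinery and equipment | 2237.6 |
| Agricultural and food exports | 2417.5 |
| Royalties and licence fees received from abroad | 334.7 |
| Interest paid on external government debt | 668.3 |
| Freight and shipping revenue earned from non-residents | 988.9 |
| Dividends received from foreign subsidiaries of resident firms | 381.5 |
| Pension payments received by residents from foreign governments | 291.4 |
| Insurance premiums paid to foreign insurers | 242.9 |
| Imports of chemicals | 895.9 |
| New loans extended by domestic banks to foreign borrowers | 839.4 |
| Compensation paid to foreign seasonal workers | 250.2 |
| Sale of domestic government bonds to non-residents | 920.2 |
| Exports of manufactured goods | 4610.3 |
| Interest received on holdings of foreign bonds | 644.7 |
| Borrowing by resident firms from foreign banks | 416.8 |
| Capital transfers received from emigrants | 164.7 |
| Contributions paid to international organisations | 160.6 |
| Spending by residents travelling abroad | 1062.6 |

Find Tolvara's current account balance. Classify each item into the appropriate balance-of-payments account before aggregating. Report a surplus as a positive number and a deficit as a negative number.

Goods: 2417.5 - 2237.6 + 4610.3 - 895.9 = 3894.3
Services: 988.9 + 334.7 - 1062.6 - 242.9 = 18.1
Primary income: -250.2 + 381.5 - 668.3 + 644.7 = 107.7
Secondary income: -160.6 + 291.4 = 130.8
Current account = 3894.3 + 18.1 + 107.7 + 130.8 = 4150.9
(Excluded from the current account — financial account: new loans extended by domestic banks to foreign borrowers 839.4, sale of domestic government bonds to non-residents 920.2, borrowing by resident firms from foreign banks 416.8; capital account: capital transfers received from emigrants 164.7.)

4150.9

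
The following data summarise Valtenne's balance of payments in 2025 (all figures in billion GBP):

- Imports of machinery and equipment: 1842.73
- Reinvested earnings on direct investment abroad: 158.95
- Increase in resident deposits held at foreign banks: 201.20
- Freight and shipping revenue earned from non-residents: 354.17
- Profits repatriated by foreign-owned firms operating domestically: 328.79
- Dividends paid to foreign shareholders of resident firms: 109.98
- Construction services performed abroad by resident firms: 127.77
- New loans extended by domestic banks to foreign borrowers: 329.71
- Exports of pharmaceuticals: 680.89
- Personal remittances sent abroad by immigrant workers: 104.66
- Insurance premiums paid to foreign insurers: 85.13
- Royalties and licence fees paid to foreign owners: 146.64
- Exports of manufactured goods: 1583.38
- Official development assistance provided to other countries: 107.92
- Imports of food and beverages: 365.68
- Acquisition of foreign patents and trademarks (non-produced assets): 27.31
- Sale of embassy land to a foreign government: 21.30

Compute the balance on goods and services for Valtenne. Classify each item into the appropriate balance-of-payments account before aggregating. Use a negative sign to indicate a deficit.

306.03

Goods: -365.68 + 680.89 - 1842.73 + 1583.38 = 55.86
Services: 354.17 - 85.13 + 127.77 - 146.64 = 250.17
Trade balance = 55.86 + 250.17 = 306.03
(Excluded from the trade balance — primary income: reinvested earnings on direct investment abroad 158.95, profits repatriated by foreign-owned firms operating domestically 328.79, dividends paid to foreign shareholders of resident firms 109.98; financial account: increase in resident deposits held at foreign banks 201.20, new loans extended by domestic banks to foreign borrowers 329.71; secondary income: personal remittances sent abroad by immigrant workers 104.66, official development assistance provided to other countries 107.92; capital account: acquisition of foreign patents and trademarks (non-produced assets) 27.31, sale of embassy land to a foreign government 21.30.)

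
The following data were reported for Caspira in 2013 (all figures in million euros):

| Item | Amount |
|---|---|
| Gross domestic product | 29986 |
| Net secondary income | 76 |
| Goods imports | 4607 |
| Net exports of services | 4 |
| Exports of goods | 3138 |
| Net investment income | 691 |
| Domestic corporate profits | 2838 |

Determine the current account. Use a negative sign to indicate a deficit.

Goods balance = 3138 - 4607 = -1469
Services balance = 4
Trade balance (goods + services) = -1469 + 4 = -1465
Net primary income = 691
Net secondary income = 76
Current account = -1465 + 691 + 76 = -698

-698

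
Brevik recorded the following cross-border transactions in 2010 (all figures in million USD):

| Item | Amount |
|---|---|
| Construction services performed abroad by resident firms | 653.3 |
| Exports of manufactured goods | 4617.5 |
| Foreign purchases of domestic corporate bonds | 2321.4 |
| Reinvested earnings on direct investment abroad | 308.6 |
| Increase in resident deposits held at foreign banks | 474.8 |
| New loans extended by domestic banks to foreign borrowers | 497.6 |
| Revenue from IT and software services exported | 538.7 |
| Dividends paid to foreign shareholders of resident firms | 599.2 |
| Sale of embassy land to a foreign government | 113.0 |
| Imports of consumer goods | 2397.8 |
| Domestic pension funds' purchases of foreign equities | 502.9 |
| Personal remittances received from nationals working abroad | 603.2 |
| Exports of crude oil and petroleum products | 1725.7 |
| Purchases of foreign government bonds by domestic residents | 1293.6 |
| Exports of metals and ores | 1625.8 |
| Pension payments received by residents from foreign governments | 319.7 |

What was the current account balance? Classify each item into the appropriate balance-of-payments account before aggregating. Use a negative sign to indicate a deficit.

Goods: 1625.8 + 4617.5 - 2397.8 + 1725.7 = 5571.2
Services: 538.7 + 653.3 = 1192.0
Primary income: -599.2 + 308.6 = -290.6
Secondary income: 319.7 + 603.2 = 922.9
Current account = 5571.2 + 1192.0 + (-290.6) + 922.9 = 7395.5
(Excluded from the current account — financial account: foreign purchases of domestic corporate bonds 2321.4, increase in resident deposits held at foreign banks 474.8, new loans extended by domestic banks to foreign borrowers 497.6, domestic pension funds' purchases of foreign equities 502.9, purchases of foreign government bonds by domestic residents 1293.6; capital account: sale of embassy land to a foreign government 113.0.)

7395.5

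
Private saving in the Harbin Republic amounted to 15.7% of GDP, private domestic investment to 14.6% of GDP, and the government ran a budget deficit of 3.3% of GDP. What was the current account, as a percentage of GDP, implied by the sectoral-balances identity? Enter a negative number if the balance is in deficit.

By the sectoral-balances identity, CA = (S_private - I) + (T - G).
Private balance = 15.7 - 14.6 = 1.1
Government balance (T - G) = -3.3
CA = 1.1 + (-3.3) = -2.2

-2.2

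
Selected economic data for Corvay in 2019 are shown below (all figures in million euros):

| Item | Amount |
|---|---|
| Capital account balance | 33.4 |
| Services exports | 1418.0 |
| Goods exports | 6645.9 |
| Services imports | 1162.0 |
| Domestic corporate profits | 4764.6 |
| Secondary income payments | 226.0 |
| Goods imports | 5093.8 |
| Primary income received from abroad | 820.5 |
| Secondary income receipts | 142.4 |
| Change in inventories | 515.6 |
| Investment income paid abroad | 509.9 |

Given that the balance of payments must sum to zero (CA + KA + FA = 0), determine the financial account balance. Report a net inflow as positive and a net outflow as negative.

Goods balance = 6645.9 - 5093.8 = 1552.1
Services balance = 1418.0 - 1162.0 = 256.0
Trade balance (goods + services) = 1552.1 + 256.0 = 1808.1
Net primary income = 820.5 - 509.9 = 310.6
Net secondary income = 142.4 - 226.0 = -83.6
Current account = 1808.1 + 310.6 + (-83.6) = 2035.1
Financial account = -(2035.1 + 33.4) = -2068.5

-2068.5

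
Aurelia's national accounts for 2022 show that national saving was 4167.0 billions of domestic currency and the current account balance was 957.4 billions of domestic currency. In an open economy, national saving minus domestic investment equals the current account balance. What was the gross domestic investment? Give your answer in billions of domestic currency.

3209.6

S - I = CA (net lending to the rest of the world).
I = S - CA = 4167.0 - 957.4 = 3209.6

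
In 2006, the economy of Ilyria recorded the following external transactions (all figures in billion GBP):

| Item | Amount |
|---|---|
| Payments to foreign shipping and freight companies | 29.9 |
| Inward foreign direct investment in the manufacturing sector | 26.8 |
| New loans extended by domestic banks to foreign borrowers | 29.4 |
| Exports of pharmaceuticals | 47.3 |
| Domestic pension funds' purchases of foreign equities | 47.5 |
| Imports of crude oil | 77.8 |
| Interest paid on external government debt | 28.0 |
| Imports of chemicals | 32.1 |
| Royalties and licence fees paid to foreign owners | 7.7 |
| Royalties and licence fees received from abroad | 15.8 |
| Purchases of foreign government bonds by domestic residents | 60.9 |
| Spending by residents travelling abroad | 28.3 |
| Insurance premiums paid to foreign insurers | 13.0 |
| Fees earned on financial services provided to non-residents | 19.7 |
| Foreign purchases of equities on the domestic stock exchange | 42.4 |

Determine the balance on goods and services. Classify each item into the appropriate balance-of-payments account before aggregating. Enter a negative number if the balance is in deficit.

-106.0

Goods: -77.8 - 32.1 + 47.3 = -62.6
Services: -29.9 + 15.8 - 28.3 - 7.7 + 19.7 - 13.0 = -43.4
Trade balance = -62.6 + (-43.4) = -106.0
(Excluded from the trade balance — financial account: inward foreign direct investment in the manufacturing sector 26.8, new loans extended by domestic banks to foreign borrowers 29.4, domestic pension funds' purchases of foreign equities 47.5, purchases of foreign government bonds by domestic residents 60.9, foreign purchases of equities on the domestic stock exchange 42.4; primary income: interest paid on external government debt 28.0.)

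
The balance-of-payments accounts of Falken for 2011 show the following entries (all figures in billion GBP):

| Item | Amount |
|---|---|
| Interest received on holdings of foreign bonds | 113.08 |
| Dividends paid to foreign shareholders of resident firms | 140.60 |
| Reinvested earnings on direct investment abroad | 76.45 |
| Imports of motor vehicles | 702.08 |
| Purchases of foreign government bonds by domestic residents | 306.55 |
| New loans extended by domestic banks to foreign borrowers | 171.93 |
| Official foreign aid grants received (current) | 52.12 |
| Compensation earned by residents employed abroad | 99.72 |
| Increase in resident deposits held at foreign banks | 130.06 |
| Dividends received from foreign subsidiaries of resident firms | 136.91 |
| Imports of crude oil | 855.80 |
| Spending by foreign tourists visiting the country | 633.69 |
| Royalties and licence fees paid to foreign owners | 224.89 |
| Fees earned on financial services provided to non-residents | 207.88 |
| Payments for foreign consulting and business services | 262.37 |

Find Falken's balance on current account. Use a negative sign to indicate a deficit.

-865.89

Goods: -702.08 - 855.80 = -1557.88
Services: 207.88 + 633.69 - 224.89 - 262.37 = 354.31
Primary income: 76.45 + 136.91 + 99.72 - 140.60 + 113.08 = 285.56
Secondary income: 52.12
Current account = (-1557.88) + 354.31 + 285.56 + 52.12 = -865.89
(Excluded from the current account — financial account: purchases of foreign government bonds by domestic residents 306.55, new loans extended by domestic banks to foreign borrowers 171.93, increase in resident deposits held at foreign banks 130.06.)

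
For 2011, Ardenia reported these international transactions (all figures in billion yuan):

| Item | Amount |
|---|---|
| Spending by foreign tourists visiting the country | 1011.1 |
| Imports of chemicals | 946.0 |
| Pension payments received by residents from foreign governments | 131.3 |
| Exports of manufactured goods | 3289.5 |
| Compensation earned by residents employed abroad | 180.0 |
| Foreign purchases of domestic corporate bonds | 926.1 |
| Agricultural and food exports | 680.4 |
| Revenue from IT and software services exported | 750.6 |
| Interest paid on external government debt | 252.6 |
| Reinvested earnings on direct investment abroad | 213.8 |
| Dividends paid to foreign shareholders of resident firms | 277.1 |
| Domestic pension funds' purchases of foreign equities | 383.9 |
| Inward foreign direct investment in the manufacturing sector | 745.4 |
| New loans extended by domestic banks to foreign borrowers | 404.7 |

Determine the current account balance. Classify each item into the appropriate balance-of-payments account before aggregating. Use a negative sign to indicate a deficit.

Goods: 680.4 - 946.0 + 3289.5 = 3023.9
Services: 1011.1 + 750.6 = 1761.7
Primary income: 180.0 + 213.8 - 277.1 - 252.6 = -135.9
Secondary income: 131.3
Current account = 3023.9 + 1761.7 + (-135.9) + 131.3 = 4781.0
(Excluded from the current account — financial account: foreign purchases of domestic corporate bonds 926.1, domestic pension funds' purchases of foreign equities 383.9, inward foreign direct investment in the manufacturing sector 745.4, new loans extended by domestic banks to foreign borrowers 404.7.)

4781.0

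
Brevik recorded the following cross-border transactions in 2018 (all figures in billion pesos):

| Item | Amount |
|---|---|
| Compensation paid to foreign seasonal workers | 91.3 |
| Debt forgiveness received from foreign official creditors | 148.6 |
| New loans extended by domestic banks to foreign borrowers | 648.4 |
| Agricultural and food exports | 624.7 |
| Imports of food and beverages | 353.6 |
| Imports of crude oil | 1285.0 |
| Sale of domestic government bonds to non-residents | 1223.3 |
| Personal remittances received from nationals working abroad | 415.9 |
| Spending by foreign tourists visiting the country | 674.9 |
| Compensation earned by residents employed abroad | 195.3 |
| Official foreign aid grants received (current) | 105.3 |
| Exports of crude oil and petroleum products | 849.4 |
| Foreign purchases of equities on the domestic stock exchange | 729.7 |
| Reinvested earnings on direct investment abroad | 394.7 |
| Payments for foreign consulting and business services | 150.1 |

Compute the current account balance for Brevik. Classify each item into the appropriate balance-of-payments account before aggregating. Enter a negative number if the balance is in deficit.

Goods: 849.4 + 624.7 - 1285.0 - 353.6 = -164.5
Services: -150.1 + 674.9 = 524.8
Primary income: 195.3 + 394.7 - 91.3 = 498.7
Secondary income: 105.3 + 415.9 = 521.2
Current account = (-164.5) + 524.8 + 498.7 + 521.2 = 1380.2
(Excluded from the current account — capital account: debt forgiveness received from foreign official creditors 148.6; financial account: new loans extended by domestic banks to foreign borrowers 648.4, sale of domestic government bonds to non-residents 1223.3, foreign purchases of equities on the domestic stock exchange 729.7.)

1380.2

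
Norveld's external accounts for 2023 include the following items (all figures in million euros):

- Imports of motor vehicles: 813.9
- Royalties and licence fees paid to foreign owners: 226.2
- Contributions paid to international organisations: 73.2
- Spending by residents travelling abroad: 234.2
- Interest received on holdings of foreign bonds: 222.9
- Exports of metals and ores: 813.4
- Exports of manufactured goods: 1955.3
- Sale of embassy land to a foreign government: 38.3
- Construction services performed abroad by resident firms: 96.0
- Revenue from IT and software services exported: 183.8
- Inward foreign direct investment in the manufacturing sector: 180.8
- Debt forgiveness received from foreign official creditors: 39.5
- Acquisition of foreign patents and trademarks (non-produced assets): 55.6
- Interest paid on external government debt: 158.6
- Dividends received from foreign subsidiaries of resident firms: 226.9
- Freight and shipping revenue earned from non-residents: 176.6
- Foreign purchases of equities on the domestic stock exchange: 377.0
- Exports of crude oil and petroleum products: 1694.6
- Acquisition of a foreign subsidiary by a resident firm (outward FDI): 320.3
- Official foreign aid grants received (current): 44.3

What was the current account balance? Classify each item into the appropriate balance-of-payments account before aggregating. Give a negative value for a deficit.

Goods: 1694.6 + 1955.3 + 813.4 - 813.9 = 3649.4
Services: 96.0 - 234.2 - 226.2 + 176.6 + 183.8 = -4.0
Primary income: -158.6 + 226.9 + 222.9 = 291.2
Secondary income: -73.2 + 44.3 = -28.9
Current account = 3649.4 + (-4.0) + 291.2 + (-28.9) = 3907.7
(Excluded from the current account — capital account: sale of embassy land to a foreign government 38.3, debt forgiveness received from foreign official creditors 39.5, acquisition of foreign patents and trademarks (non-produced assets) 55.6; financial account: inward foreign direct investment in the manufacturing sector 180.8, foreign purchases of equities on the domestic stock exchange 377.0, acquisition of a foreign subsidiary by a resident firm (outward FDI) 320.3.)

3907.7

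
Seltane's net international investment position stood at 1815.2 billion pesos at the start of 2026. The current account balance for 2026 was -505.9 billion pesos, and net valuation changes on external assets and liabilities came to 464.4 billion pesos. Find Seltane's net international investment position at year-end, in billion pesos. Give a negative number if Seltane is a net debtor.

Change in NIIP = current account + net valuation change = -505.9 + 464.4 = -41.5
End-of-year NIIP = 1815.2 + (-41.5) = 1773.7

1773.7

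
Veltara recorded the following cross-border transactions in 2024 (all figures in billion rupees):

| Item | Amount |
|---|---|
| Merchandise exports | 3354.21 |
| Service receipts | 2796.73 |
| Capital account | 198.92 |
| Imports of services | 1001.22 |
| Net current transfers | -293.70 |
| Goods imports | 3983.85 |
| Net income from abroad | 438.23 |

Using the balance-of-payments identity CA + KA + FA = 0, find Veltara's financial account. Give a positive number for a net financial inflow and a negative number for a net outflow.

-1509.32

Goods balance = 3354.21 - 3983.85 = -629.64
Services balance = 2796.73 - 1001.22 = 1795.51
Trade balance (goods + services) = -629.64 + 1795.51 = 1165.87
Net primary income = 438.23
Net secondary income = -293.70
Current account = 1165.87 + 438.23 + (-293.70) = 1310.40
Financial account = -(1310.40 + 198.92) = -1509.32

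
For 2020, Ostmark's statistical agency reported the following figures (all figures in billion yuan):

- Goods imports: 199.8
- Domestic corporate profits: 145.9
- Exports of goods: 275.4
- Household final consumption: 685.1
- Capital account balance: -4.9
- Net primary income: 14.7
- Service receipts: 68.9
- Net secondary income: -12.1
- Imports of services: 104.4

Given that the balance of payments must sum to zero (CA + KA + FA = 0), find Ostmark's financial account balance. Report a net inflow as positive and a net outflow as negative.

Goods balance = 275.4 - 199.8 = 75.6
Services balance = 68.9 - 104.4 = -35.5
Trade balance (goods + services) = 75.6 + (-35.5) = 40.1
Net primary income = 14.7
Net secondary income = -12.1
Current account = 40.1 + 14.7 + (-12.1) = 42.7
Financial account = -(42.7 + (-4.9)) = -37.8

-37.8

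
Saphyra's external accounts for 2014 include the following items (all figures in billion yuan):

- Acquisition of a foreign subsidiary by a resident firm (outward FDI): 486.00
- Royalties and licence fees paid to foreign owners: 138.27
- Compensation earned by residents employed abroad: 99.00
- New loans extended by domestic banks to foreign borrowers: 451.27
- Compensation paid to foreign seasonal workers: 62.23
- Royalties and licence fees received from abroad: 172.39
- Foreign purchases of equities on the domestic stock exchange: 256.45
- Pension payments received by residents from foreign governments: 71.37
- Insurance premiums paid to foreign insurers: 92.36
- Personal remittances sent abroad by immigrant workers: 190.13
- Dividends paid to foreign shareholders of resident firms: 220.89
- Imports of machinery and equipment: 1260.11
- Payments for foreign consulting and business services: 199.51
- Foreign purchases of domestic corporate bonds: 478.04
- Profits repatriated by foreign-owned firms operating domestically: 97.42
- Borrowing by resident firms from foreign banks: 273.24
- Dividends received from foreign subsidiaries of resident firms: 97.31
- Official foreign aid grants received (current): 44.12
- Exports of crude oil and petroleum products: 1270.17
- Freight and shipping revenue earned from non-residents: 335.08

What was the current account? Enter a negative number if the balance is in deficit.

Goods: 1270.17 - 1260.11 = 10.06
Services: -138.27 + 172.39 + 335.08 - 92.36 - 199.51 = 77.33
Primary income: 99.00 - 220.89 - 62.23 - 97.42 + 97.31 = -184.23
Secondary income: 44.12 + 71.37 - 190.13 = -74.64
Current account = 10.06 + 77.33 + (-184.23) + (-74.64) = -171.48
(Excluded from the current account — financial account: acquisition of a foreign subsidiary by a resident firm (outward FDI) 486.00, new loans extended by domestic banks to foreign borrowers 451.27, foreign purchases of equities on the domestic stock exchange 256.45, foreign purchases of domestic corporate bonds 478.04, borrowing by resident firms from foreign banks 273.24.)

-171.48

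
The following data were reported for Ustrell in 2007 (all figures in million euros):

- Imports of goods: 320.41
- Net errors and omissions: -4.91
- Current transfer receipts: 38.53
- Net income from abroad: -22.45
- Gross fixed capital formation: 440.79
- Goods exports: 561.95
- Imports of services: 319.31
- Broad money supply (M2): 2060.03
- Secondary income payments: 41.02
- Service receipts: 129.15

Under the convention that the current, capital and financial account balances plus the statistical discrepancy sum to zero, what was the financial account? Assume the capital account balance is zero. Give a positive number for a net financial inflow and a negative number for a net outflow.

Goods balance = 561.95 - 320.41 = 241.54
Services balance = 129.15 - 319.31 = -190.16
Trade balance (goods + services) = 241.54 + (-190.16) = 51.38
Net primary income = -22.45
Net secondary income = 38.53 - 41.02 = -2.49
Current account = 51.38 + (-22.45) + (-2.49) = 26.44
Financial account = -(26.44 + (-4.91)) = -21.53

-21.53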